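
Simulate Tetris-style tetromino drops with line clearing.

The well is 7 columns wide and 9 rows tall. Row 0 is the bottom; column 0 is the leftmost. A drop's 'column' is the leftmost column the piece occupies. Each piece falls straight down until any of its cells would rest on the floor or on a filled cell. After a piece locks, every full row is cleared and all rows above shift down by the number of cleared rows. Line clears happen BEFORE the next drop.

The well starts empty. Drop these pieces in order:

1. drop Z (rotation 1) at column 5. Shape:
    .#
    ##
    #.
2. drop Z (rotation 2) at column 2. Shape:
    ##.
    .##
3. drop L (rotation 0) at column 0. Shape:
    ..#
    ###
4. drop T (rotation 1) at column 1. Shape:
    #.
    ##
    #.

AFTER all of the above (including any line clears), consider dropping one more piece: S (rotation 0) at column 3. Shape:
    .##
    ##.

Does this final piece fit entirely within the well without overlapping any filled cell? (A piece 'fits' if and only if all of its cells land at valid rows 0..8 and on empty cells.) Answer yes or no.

Answer: yes

Derivation:
Drop 1: Z rot1 at col 5 lands with bottom-row=0; cleared 0 line(s) (total 0); column heights now [0 0 0 0 0 2 3], max=3
Drop 2: Z rot2 at col 2 lands with bottom-row=0; cleared 0 line(s) (total 0); column heights now [0 0 2 2 1 2 3], max=3
Drop 3: L rot0 at col 0 lands with bottom-row=2; cleared 0 line(s) (total 0); column heights now [3 3 4 2 1 2 3], max=4
Drop 4: T rot1 at col 1 lands with bottom-row=3; cleared 0 line(s) (total 0); column heights now [3 6 5 2 1 2 3], max=6
Test piece S rot0 at col 3 (width 3): heights before test = [3 6 5 2 1 2 3]; fits = True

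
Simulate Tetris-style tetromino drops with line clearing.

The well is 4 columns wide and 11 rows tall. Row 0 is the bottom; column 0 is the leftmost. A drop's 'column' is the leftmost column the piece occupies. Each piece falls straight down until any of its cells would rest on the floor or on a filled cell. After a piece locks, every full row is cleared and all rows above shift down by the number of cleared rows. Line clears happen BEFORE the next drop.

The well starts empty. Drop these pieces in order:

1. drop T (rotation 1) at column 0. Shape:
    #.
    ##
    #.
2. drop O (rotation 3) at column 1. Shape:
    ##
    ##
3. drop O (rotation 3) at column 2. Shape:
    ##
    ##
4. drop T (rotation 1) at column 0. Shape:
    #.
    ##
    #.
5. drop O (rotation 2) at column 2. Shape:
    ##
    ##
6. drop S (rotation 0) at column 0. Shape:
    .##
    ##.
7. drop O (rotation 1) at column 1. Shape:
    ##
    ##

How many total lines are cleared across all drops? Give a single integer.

Answer: 2

Derivation:
Drop 1: T rot1 at col 0 lands with bottom-row=0; cleared 0 line(s) (total 0); column heights now [3 2 0 0], max=3
Drop 2: O rot3 at col 1 lands with bottom-row=2; cleared 0 line(s) (total 0); column heights now [3 4 4 0], max=4
Drop 3: O rot3 at col 2 lands with bottom-row=4; cleared 0 line(s) (total 0); column heights now [3 4 6 6], max=6
Drop 4: T rot1 at col 0 lands with bottom-row=3; cleared 1 line(s) (total 1); column heights now [5 4 5 5], max=5
Drop 5: O rot2 at col 2 lands with bottom-row=5; cleared 0 line(s) (total 1); column heights now [5 4 7 7], max=7
Drop 6: S rot0 at col 0 lands with bottom-row=6; cleared 1 line(s) (total 2); column heights now [5 7 7 6], max=7
Drop 7: O rot1 at col 1 lands with bottom-row=7; cleared 0 line(s) (total 2); column heights now [5 9 9 6], max=9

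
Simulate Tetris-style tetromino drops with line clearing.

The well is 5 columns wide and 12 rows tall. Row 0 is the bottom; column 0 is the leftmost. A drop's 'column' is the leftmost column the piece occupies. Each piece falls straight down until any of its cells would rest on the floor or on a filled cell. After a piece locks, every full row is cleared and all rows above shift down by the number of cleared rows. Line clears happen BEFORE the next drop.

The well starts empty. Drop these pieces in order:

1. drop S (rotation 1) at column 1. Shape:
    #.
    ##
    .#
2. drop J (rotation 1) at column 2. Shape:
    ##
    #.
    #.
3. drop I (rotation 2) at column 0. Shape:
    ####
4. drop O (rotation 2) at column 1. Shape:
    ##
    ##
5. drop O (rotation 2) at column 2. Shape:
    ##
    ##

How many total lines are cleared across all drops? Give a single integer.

Drop 1: S rot1 at col 1 lands with bottom-row=0; cleared 0 line(s) (total 0); column heights now [0 3 2 0 0], max=3
Drop 2: J rot1 at col 2 lands with bottom-row=2; cleared 0 line(s) (total 0); column heights now [0 3 5 5 0], max=5
Drop 3: I rot2 at col 0 lands with bottom-row=5; cleared 0 line(s) (total 0); column heights now [6 6 6 6 0], max=6
Drop 4: O rot2 at col 1 lands with bottom-row=6; cleared 0 line(s) (total 0); column heights now [6 8 8 6 0], max=8
Drop 5: O rot2 at col 2 lands with bottom-row=8; cleared 0 line(s) (total 0); column heights now [6 8 10 10 0], max=10

Answer: 0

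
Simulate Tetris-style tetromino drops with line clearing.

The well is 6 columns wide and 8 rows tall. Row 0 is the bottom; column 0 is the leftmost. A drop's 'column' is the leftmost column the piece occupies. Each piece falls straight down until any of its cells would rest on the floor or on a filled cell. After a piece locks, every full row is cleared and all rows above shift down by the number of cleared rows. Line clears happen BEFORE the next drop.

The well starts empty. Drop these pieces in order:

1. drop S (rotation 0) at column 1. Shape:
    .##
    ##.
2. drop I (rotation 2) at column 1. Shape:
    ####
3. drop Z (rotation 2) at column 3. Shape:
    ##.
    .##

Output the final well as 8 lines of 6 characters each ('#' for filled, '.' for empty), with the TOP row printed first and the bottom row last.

Answer: ......
......
......
...##.
....##
.####.
..##..
.##...

Derivation:
Drop 1: S rot0 at col 1 lands with bottom-row=0; cleared 0 line(s) (total 0); column heights now [0 1 2 2 0 0], max=2
Drop 2: I rot2 at col 1 lands with bottom-row=2; cleared 0 line(s) (total 0); column heights now [0 3 3 3 3 0], max=3
Drop 3: Z rot2 at col 3 lands with bottom-row=3; cleared 0 line(s) (total 0); column heights now [0 3 3 5 5 4], max=5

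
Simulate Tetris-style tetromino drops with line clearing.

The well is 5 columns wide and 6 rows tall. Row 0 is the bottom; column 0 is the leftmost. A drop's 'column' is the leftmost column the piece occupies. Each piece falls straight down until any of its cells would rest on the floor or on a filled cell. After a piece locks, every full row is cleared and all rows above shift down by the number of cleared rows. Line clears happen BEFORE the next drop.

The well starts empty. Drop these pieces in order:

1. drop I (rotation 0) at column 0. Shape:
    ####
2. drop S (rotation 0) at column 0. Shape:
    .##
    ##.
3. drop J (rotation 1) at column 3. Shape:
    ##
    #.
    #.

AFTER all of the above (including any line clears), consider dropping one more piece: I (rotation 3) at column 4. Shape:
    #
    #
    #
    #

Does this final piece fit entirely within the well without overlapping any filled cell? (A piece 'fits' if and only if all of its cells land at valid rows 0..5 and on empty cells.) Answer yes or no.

Drop 1: I rot0 at col 0 lands with bottom-row=0; cleared 0 line(s) (total 0); column heights now [1 1 1 1 0], max=1
Drop 2: S rot0 at col 0 lands with bottom-row=1; cleared 0 line(s) (total 0); column heights now [2 3 3 1 0], max=3
Drop 3: J rot1 at col 3 lands with bottom-row=1; cleared 0 line(s) (total 0); column heights now [2 3 3 4 4], max=4
Test piece I rot3 at col 4 (width 1): heights before test = [2 3 3 4 4]; fits = False

Answer: no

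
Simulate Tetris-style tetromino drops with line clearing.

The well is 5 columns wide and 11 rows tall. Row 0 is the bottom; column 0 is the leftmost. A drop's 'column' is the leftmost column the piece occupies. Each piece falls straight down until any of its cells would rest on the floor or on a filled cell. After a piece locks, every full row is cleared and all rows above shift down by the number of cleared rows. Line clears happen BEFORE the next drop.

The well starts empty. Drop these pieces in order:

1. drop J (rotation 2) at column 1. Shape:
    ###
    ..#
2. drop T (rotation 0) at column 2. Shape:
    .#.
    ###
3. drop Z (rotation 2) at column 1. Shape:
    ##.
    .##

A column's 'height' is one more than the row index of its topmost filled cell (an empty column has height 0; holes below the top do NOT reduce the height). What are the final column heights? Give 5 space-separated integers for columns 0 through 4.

Answer: 0 6 6 5 3

Derivation:
Drop 1: J rot2 at col 1 lands with bottom-row=0; cleared 0 line(s) (total 0); column heights now [0 2 2 2 0], max=2
Drop 2: T rot0 at col 2 lands with bottom-row=2; cleared 0 line(s) (total 0); column heights now [0 2 3 4 3], max=4
Drop 3: Z rot2 at col 1 lands with bottom-row=4; cleared 0 line(s) (total 0); column heights now [0 6 6 5 3], max=6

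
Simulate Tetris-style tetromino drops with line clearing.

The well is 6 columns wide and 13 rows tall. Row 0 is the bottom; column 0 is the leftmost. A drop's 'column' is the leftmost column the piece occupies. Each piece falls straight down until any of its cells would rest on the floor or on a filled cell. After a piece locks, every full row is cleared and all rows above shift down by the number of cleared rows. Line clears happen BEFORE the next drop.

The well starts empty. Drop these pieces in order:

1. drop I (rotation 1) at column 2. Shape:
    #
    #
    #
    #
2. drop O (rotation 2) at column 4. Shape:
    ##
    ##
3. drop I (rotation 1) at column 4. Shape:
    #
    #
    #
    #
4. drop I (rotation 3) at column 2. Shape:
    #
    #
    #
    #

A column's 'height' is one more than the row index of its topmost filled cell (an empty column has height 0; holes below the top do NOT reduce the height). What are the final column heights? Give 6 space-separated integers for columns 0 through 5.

Answer: 0 0 8 0 6 2

Derivation:
Drop 1: I rot1 at col 2 lands with bottom-row=0; cleared 0 line(s) (total 0); column heights now [0 0 4 0 0 0], max=4
Drop 2: O rot2 at col 4 lands with bottom-row=0; cleared 0 line(s) (total 0); column heights now [0 0 4 0 2 2], max=4
Drop 3: I rot1 at col 4 lands with bottom-row=2; cleared 0 line(s) (total 0); column heights now [0 0 4 0 6 2], max=6
Drop 4: I rot3 at col 2 lands with bottom-row=4; cleared 0 line(s) (total 0); column heights now [0 0 8 0 6 2], max=8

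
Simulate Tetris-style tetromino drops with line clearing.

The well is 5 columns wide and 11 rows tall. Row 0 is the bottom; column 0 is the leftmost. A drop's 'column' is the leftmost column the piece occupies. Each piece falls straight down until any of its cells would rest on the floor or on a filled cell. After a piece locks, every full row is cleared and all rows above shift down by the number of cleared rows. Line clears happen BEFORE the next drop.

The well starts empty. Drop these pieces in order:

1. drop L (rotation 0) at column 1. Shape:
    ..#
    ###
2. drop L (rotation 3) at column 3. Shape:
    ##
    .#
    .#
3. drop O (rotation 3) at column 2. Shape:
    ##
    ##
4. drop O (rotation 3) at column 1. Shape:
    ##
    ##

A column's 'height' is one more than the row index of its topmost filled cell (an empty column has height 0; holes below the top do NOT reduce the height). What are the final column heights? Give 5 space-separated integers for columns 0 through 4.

Answer: 0 7 7 5 3

Derivation:
Drop 1: L rot0 at col 1 lands with bottom-row=0; cleared 0 line(s) (total 0); column heights now [0 1 1 2 0], max=2
Drop 2: L rot3 at col 3 lands with bottom-row=0; cleared 0 line(s) (total 0); column heights now [0 1 1 3 3], max=3
Drop 3: O rot3 at col 2 lands with bottom-row=3; cleared 0 line(s) (total 0); column heights now [0 1 5 5 3], max=5
Drop 4: O rot3 at col 1 lands with bottom-row=5; cleared 0 line(s) (total 0); column heights now [0 7 7 5 3], max=7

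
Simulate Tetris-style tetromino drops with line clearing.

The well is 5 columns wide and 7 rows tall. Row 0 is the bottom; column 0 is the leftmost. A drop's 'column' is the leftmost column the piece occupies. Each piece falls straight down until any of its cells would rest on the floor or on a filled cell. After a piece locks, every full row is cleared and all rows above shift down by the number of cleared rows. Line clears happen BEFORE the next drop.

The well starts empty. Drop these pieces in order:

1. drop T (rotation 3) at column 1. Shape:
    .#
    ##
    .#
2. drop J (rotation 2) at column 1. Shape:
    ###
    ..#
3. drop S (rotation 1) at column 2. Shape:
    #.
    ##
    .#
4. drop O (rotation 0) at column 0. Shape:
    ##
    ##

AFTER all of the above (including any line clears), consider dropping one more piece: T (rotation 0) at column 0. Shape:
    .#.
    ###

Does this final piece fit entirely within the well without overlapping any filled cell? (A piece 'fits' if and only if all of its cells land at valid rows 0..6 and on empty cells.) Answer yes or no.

Answer: no

Derivation:
Drop 1: T rot3 at col 1 lands with bottom-row=0; cleared 0 line(s) (total 0); column heights now [0 2 3 0 0], max=3
Drop 2: J rot2 at col 1 lands with bottom-row=2; cleared 0 line(s) (total 0); column heights now [0 4 4 4 0], max=4
Drop 3: S rot1 at col 2 lands with bottom-row=4; cleared 0 line(s) (total 0); column heights now [0 4 7 6 0], max=7
Drop 4: O rot0 at col 0 lands with bottom-row=4; cleared 0 line(s) (total 0); column heights now [6 6 7 6 0], max=7
Test piece T rot0 at col 0 (width 3): heights before test = [6 6 7 6 0]; fits = False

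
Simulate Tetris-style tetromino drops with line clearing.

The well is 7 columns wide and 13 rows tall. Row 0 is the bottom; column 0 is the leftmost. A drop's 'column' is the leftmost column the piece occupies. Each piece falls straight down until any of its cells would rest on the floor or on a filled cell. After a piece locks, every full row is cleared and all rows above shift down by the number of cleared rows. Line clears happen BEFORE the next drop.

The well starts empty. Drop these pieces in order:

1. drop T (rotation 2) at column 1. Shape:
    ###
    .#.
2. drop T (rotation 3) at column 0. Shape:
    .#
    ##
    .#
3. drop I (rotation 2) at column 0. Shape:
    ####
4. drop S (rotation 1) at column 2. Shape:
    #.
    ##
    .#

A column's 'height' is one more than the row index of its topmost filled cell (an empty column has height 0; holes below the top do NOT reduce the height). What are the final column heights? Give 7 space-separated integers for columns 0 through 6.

Drop 1: T rot2 at col 1 lands with bottom-row=0; cleared 0 line(s) (total 0); column heights now [0 2 2 2 0 0 0], max=2
Drop 2: T rot3 at col 0 lands with bottom-row=2; cleared 0 line(s) (total 0); column heights now [4 5 2 2 0 0 0], max=5
Drop 3: I rot2 at col 0 lands with bottom-row=5; cleared 0 line(s) (total 0); column heights now [6 6 6 6 0 0 0], max=6
Drop 4: S rot1 at col 2 lands with bottom-row=6; cleared 0 line(s) (total 0); column heights now [6 6 9 8 0 0 0], max=9

Answer: 6 6 9 8 0 0 0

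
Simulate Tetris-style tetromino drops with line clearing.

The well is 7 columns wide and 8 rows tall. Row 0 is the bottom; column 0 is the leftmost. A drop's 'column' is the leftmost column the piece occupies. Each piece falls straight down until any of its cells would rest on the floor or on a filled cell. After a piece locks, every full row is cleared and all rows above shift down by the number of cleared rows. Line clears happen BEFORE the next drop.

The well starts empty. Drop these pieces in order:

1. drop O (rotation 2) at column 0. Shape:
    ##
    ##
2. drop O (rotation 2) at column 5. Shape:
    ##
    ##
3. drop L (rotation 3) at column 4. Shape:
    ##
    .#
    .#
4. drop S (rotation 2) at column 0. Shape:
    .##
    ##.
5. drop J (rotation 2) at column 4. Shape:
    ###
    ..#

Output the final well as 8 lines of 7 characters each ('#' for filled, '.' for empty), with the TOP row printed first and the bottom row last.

Answer: .......
.......
....###
....###
.##..#.
##...#.
##...##
##...##

Derivation:
Drop 1: O rot2 at col 0 lands with bottom-row=0; cleared 0 line(s) (total 0); column heights now [2 2 0 0 0 0 0], max=2
Drop 2: O rot2 at col 5 lands with bottom-row=0; cleared 0 line(s) (total 0); column heights now [2 2 0 0 0 2 2], max=2
Drop 3: L rot3 at col 4 lands with bottom-row=2; cleared 0 line(s) (total 0); column heights now [2 2 0 0 5 5 2], max=5
Drop 4: S rot2 at col 0 lands with bottom-row=2; cleared 0 line(s) (total 0); column heights now [3 4 4 0 5 5 2], max=5
Drop 5: J rot2 at col 4 lands with bottom-row=4; cleared 0 line(s) (total 0); column heights now [3 4 4 0 6 6 6], max=6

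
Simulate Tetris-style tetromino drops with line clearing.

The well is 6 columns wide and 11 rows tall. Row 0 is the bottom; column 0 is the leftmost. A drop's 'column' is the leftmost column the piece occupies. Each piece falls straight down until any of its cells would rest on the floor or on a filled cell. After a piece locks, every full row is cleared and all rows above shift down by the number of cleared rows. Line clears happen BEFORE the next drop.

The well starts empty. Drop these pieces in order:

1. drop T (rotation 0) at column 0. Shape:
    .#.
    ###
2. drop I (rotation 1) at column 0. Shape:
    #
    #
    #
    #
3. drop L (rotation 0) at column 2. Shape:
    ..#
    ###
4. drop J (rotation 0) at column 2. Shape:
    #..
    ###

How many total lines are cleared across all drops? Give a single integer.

Drop 1: T rot0 at col 0 lands with bottom-row=0; cleared 0 line(s) (total 0); column heights now [1 2 1 0 0 0], max=2
Drop 2: I rot1 at col 0 lands with bottom-row=1; cleared 0 line(s) (total 0); column heights now [5 2 1 0 0 0], max=5
Drop 3: L rot0 at col 2 lands with bottom-row=1; cleared 0 line(s) (total 0); column heights now [5 2 2 2 3 0], max=5
Drop 4: J rot0 at col 2 lands with bottom-row=3; cleared 0 line(s) (total 0); column heights now [5 2 5 4 4 0], max=5

Answer: 0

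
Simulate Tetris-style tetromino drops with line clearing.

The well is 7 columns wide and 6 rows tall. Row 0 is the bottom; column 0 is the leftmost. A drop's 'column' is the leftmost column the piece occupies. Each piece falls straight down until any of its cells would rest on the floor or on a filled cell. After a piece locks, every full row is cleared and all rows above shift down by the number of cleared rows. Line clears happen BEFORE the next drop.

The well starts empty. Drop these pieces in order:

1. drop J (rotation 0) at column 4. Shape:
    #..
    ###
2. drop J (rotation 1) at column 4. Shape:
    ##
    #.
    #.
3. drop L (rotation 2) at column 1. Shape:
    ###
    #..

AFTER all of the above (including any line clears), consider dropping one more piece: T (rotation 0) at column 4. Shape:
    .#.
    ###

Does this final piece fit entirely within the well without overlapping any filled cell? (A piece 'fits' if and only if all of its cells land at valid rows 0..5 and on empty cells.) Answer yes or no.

Drop 1: J rot0 at col 4 lands with bottom-row=0; cleared 0 line(s) (total 0); column heights now [0 0 0 0 2 1 1], max=2
Drop 2: J rot1 at col 4 lands with bottom-row=2; cleared 0 line(s) (total 0); column heights now [0 0 0 0 5 5 1], max=5
Drop 3: L rot2 at col 1 lands with bottom-row=0; cleared 0 line(s) (total 0); column heights now [0 2 2 2 5 5 1], max=5
Test piece T rot0 at col 4 (width 3): heights before test = [0 2 2 2 5 5 1]; fits = False

Answer: no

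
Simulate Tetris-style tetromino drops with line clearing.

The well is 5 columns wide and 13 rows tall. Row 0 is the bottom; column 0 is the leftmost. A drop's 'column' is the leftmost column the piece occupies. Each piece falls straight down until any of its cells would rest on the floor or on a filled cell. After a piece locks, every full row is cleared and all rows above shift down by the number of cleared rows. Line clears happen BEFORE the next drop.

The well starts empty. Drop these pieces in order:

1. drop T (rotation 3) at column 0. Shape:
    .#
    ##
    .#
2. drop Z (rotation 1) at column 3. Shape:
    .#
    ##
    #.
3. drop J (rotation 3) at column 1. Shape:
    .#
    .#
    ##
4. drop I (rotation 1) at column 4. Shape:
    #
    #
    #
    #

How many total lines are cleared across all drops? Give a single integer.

Answer: 0

Derivation:
Drop 1: T rot3 at col 0 lands with bottom-row=0; cleared 0 line(s) (total 0); column heights now [2 3 0 0 0], max=3
Drop 2: Z rot1 at col 3 lands with bottom-row=0; cleared 0 line(s) (total 0); column heights now [2 3 0 2 3], max=3
Drop 3: J rot3 at col 1 lands with bottom-row=3; cleared 0 line(s) (total 0); column heights now [2 4 6 2 3], max=6
Drop 4: I rot1 at col 4 lands with bottom-row=3; cleared 0 line(s) (total 0); column heights now [2 4 6 2 7], max=7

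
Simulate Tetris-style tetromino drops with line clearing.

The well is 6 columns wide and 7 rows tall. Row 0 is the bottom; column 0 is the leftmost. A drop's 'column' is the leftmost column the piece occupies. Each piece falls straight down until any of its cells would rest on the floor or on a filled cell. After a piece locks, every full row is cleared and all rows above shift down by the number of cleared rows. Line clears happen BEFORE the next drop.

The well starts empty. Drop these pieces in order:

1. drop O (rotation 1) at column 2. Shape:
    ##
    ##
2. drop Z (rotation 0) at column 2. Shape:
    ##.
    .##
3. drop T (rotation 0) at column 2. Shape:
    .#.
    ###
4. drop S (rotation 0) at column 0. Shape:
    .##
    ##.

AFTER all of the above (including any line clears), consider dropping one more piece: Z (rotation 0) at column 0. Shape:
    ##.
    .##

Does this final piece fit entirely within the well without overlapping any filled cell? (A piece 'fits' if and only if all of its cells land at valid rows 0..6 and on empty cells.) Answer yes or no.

Drop 1: O rot1 at col 2 lands with bottom-row=0; cleared 0 line(s) (total 0); column heights now [0 0 2 2 0 0], max=2
Drop 2: Z rot0 at col 2 lands with bottom-row=2; cleared 0 line(s) (total 0); column heights now [0 0 4 4 3 0], max=4
Drop 3: T rot0 at col 2 lands with bottom-row=4; cleared 0 line(s) (total 0); column heights now [0 0 5 6 5 0], max=6
Drop 4: S rot0 at col 0 lands with bottom-row=4; cleared 0 line(s) (total 0); column heights now [5 6 6 6 5 0], max=6
Test piece Z rot0 at col 0 (width 3): heights before test = [5 6 6 6 5 0]; fits = False

Answer: no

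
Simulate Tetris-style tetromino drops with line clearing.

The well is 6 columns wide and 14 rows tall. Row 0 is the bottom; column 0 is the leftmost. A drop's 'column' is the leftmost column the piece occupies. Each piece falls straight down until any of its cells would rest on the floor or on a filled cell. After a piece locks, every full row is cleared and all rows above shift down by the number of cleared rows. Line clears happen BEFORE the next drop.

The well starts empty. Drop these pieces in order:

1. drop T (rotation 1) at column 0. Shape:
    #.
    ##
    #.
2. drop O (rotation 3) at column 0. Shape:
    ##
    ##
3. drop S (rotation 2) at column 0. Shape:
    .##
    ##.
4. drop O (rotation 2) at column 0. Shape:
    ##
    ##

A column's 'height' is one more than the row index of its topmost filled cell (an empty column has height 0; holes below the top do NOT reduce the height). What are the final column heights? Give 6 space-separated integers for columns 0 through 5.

Drop 1: T rot1 at col 0 lands with bottom-row=0; cleared 0 line(s) (total 0); column heights now [3 2 0 0 0 0], max=3
Drop 2: O rot3 at col 0 lands with bottom-row=3; cleared 0 line(s) (total 0); column heights now [5 5 0 0 0 0], max=5
Drop 3: S rot2 at col 0 lands with bottom-row=5; cleared 0 line(s) (total 0); column heights now [6 7 7 0 0 0], max=7
Drop 4: O rot2 at col 0 lands with bottom-row=7; cleared 0 line(s) (total 0); column heights now [9 9 7 0 0 0], max=9

Answer: 9 9 7 0 0 0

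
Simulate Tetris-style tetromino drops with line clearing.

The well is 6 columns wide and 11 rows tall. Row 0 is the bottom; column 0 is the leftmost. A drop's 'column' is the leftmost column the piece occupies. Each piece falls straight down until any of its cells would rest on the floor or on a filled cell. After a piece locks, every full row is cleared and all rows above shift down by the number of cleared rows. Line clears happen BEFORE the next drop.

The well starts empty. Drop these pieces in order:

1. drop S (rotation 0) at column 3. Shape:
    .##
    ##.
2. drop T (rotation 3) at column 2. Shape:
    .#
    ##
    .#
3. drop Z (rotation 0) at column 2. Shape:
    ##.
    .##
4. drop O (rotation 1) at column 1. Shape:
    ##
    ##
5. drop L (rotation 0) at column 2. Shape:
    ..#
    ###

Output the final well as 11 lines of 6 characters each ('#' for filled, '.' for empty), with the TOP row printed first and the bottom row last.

Drop 1: S rot0 at col 3 lands with bottom-row=0; cleared 0 line(s) (total 0); column heights now [0 0 0 1 2 2], max=2
Drop 2: T rot3 at col 2 lands with bottom-row=1; cleared 0 line(s) (total 0); column heights now [0 0 3 4 2 2], max=4
Drop 3: Z rot0 at col 2 lands with bottom-row=4; cleared 0 line(s) (total 0); column heights now [0 0 6 6 5 2], max=6
Drop 4: O rot1 at col 1 lands with bottom-row=6; cleared 0 line(s) (total 0); column heights now [0 8 8 6 5 2], max=8
Drop 5: L rot0 at col 2 lands with bottom-row=8; cleared 0 line(s) (total 0); column heights now [0 8 9 9 10 2], max=10

Answer: ......
....#.
..###.
.##...
.##...
..##..
...##.
...#..
..##..
...###
...##.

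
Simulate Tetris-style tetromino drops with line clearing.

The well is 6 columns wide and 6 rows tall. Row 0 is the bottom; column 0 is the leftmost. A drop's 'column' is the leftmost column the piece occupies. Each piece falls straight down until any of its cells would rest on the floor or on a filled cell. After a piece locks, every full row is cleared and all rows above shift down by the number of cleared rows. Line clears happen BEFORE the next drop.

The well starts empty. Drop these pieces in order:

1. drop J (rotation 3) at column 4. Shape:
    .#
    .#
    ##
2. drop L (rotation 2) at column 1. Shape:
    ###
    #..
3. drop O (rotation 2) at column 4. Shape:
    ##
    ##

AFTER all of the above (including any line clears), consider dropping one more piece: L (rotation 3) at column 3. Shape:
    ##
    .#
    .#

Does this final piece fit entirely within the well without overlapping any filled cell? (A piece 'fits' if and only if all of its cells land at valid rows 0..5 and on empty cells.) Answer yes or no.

Answer: no

Derivation:
Drop 1: J rot3 at col 4 lands with bottom-row=0; cleared 0 line(s) (total 0); column heights now [0 0 0 0 1 3], max=3
Drop 2: L rot2 at col 1 lands with bottom-row=0; cleared 0 line(s) (total 0); column heights now [0 2 2 2 1 3], max=3
Drop 3: O rot2 at col 4 lands with bottom-row=3; cleared 0 line(s) (total 0); column heights now [0 2 2 2 5 5], max=5
Test piece L rot3 at col 3 (width 2): heights before test = [0 2 2 2 5 5]; fits = False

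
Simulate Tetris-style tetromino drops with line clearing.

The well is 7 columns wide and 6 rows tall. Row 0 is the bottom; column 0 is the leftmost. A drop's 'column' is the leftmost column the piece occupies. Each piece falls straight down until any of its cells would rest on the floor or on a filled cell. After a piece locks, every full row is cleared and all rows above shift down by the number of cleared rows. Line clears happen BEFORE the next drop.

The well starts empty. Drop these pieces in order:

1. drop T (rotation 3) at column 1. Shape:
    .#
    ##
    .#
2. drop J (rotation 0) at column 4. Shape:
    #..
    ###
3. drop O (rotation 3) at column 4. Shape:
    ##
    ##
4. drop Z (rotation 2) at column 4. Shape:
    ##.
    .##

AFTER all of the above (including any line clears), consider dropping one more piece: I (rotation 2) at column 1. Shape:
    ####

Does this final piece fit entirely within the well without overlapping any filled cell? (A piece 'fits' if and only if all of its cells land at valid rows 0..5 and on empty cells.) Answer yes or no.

Answer: no

Derivation:
Drop 1: T rot3 at col 1 lands with bottom-row=0; cleared 0 line(s) (total 0); column heights now [0 2 3 0 0 0 0], max=3
Drop 2: J rot0 at col 4 lands with bottom-row=0; cleared 0 line(s) (total 0); column heights now [0 2 3 0 2 1 1], max=3
Drop 3: O rot3 at col 4 lands with bottom-row=2; cleared 0 line(s) (total 0); column heights now [0 2 3 0 4 4 1], max=4
Drop 4: Z rot2 at col 4 lands with bottom-row=4; cleared 0 line(s) (total 0); column heights now [0 2 3 0 6 6 5], max=6
Test piece I rot2 at col 1 (width 4): heights before test = [0 2 3 0 6 6 5]; fits = False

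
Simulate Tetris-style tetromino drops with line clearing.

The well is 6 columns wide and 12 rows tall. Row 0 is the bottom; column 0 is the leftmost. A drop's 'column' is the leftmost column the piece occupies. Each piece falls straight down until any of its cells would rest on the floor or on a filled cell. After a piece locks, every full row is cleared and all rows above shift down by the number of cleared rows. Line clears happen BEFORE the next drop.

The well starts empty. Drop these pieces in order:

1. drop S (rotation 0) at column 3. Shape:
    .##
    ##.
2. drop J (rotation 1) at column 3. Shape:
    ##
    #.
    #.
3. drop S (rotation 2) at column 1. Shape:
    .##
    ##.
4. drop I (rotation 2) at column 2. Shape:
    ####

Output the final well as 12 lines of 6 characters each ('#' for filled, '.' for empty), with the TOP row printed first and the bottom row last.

Drop 1: S rot0 at col 3 lands with bottom-row=0; cleared 0 line(s) (total 0); column heights now [0 0 0 1 2 2], max=2
Drop 2: J rot1 at col 3 lands with bottom-row=1; cleared 0 line(s) (total 0); column heights now [0 0 0 4 4 2], max=4
Drop 3: S rot2 at col 1 lands with bottom-row=3; cleared 0 line(s) (total 0); column heights now [0 4 5 5 4 2], max=5
Drop 4: I rot2 at col 2 lands with bottom-row=5; cleared 0 line(s) (total 0); column heights now [0 4 6 6 6 6], max=6

Answer: ......
......
......
......
......
......
..####
..##..
.####.
...#..
...###
...##.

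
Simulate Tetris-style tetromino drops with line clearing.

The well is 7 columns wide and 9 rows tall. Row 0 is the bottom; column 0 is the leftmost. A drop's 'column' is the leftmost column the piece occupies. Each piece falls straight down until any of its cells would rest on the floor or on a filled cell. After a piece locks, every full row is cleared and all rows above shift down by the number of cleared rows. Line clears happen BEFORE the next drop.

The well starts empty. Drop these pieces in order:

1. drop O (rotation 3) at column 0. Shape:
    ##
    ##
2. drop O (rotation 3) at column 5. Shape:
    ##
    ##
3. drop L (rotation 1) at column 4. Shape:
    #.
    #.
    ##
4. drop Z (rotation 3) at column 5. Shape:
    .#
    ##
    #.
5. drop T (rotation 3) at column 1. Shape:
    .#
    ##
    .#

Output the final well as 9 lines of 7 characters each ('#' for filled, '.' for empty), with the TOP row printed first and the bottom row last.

Drop 1: O rot3 at col 0 lands with bottom-row=0; cleared 0 line(s) (total 0); column heights now [2 2 0 0 0 0 0], max=2
Drop 2: O rot3 at col 5 lands with bottom-row=0; cleared 0 line(s) (total 0); column heights now [2 2 0 0 0 2 2], max=2
Drop 3: L rot1 at col 4 lands with bottom-row=2; cleared 0 line(s) (total 0); column heights now [2 2 0 0 5 3 2], max=5
Drop 4: Z rot3 at col 5 lands with bottom-row=3; cleared 0 line(s) (total 0); column heights now [2 2 0 0 5 5 6], max=6
Drop 5: T rot3 at col 1 lands with bottom-row=1; cleared 0 line(s) (total 0); column heights now [2 3 4 0 5 5 6], max=6

Answer: .......
.......
.......
......#
....###
..#.##.
.##.##.
###..##
##...##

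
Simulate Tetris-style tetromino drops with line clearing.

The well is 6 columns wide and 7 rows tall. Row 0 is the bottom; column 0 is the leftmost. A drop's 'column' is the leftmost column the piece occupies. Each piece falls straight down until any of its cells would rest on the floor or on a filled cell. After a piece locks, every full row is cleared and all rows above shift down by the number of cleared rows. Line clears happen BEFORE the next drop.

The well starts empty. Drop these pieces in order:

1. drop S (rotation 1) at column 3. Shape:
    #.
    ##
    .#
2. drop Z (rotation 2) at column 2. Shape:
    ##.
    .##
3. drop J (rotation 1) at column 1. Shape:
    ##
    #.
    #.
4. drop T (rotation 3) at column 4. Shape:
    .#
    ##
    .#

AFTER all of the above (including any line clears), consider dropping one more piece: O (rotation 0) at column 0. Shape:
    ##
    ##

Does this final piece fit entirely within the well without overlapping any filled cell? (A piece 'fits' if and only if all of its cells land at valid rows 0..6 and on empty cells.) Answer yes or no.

Drop 1: S rot1 at col 3 lands with bottom-row=0; cleared 0 line(s) (total 0); column heights now [0 0 0 3 2 0], max=3
Drop 2: Z rot2 at col 2 lands with bottom-row=3; cleared 0 line(s) (total 0); column heights now [0 0 5 5 4 0], max=5
Drop 3: J rot1 at col 1 lands with bottom-row=3; cleared 0 line(s) (total 0); column heights now [0 6 6 5 4 0], max=6
Drop 4: T rot3 at col 4 lands with bottom-row=3; cleared 0 line(s) (total 0); column heights now [0 6 6 5 5 6], max=6
Test piece O rot0 at col 0 (width 2): heights before test = [0 6 6 5 5 6]; fits = False

Answer: no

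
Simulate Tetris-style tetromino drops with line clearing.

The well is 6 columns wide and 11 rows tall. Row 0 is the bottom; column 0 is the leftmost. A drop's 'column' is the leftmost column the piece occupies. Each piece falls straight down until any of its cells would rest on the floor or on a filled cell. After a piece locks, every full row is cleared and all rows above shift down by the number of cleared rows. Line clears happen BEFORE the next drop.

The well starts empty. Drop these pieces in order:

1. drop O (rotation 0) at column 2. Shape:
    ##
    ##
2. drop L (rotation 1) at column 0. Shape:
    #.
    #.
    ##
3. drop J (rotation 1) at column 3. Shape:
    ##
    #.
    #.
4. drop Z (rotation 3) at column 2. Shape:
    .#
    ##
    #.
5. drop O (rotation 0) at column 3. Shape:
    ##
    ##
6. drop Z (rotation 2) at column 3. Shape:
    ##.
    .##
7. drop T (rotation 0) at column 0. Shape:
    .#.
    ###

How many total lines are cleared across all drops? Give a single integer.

Answer: 0

Derivation:
Drop 1: O rot0 at col 2 lands with bottom-row=0; cleared 0 line(s) (total 0); column heights now [0 0 2 2 0 0], max=2
Drop 2: L rot1 at col 0 lands with bottom-row=0; cleared 0 line(s) (total 0); column heights now [3 1 2 2 0 0], max=3
Drop 3: J rot1 at col 3 lands with bottom-row=2; cleared 0 line(s) (total 0); column heights now [3 1 2 5 5 0], max=5
Drop 4: Z rot3 at col 2 lands with bottom-row=4; cleared 0 line(s) (total 0); column heights now [3 1 6 7 5 0], max=7
Drop 5: O rot0 at col 3 lands with bottom-row=7; cleared 0 line(s) (total 0); column heights now [3 1 6 9 9 0], max=9
Drop 6: Z rot2 at col 3 lands with bottom-row=9; cleared 0 line(s) (total 0); column heights now [3 1 6 11 11 10], max=11
Drop 7: T rot0 at col 0 lands with bottom-row=6; cleared 0 line(s) (total 0); column heights now [7 8 7 11 11 10], max=11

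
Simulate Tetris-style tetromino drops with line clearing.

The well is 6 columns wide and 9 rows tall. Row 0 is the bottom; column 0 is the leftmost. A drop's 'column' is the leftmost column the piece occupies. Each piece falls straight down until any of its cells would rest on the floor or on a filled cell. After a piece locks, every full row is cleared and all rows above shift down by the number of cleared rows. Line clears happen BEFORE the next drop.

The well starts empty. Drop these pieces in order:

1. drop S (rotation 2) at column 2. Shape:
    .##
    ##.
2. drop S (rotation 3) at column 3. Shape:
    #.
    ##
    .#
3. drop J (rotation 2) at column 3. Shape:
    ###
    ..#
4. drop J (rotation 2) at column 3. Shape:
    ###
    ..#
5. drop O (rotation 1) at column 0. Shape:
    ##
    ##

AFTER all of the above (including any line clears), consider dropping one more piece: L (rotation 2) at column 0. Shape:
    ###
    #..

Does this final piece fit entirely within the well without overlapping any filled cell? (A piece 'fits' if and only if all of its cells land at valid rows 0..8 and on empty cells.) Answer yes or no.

Drop 1: S rot2 at col 2 lands with bottom-row=0; cleared 0 line(s) (total 0); column heights now [0 0 1 2 2 0], max=2
Drop 2: S rot3 at col 3 lands with bottom-row=2; cleared 0 line(s) (total 0); column heights now [0 0 1 5 4 0], max=5
Drop 3: J rot2 at col 3 lands with bottom-row=4; cleared 0 line(s) (total 0); column heights now [0 0 1 6 6 6], max=6
Drop 4: J rot2 at col 3 lands with bottom-row=6; cleared 0 line(s) (total 0); column heights now [0 0 1 8 8 8], max=8
Drop 5: O rot1 at col 0 lands with bottom-row=0; cleared 0 line(s) (total 0); column heights now [2 2 1 8 8 8], max=8
Test piece L rot2 at col 0 (width 3): heights before test = [2 2 1 8 8 8]; fits = True

Answer: yes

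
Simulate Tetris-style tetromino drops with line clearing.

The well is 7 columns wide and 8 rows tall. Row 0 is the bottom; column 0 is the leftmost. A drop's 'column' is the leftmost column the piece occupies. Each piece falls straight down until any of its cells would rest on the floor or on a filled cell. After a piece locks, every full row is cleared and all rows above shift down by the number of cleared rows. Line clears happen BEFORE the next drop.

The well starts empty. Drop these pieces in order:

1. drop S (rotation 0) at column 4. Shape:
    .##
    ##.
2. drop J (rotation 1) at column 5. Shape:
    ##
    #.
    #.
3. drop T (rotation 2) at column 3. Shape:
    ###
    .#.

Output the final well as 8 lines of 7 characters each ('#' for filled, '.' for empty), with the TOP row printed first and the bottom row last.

Drop 1: S rot0 at col 4 lands with bottom-row=0; cleared 0 line(s) (total 0); column heights now [0 0 0 0 1 2 2], max=2
Drop 2: J rot1 at col 5 lands with bottom-row=2; cleared 0 line(s) (total 0); column heights now [0 0 0 0 1 5 5], max=5
Drop 3: T rot2 at col 3 lands with bottom-row=4; cleared 0 line(s) (total 0); column heights now [0 0 0 6 6 6 5], max=6

Answer: .......
.......
...###.
....###
.....#.
.....#.
.....##
....##.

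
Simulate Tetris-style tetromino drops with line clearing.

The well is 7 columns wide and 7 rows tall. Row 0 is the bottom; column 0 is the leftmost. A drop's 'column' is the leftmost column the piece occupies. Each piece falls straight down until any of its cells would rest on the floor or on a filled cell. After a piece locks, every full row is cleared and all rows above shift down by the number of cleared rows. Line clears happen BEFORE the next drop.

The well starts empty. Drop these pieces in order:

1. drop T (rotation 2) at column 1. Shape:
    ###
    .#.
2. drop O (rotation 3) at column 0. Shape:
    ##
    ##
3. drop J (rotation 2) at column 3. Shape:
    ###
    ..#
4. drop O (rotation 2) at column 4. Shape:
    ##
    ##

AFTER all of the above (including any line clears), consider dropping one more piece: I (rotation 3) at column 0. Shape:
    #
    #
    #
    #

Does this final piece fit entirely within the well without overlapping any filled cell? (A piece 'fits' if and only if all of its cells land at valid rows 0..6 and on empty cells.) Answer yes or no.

Drop 1: T rot2 at col 1 lands with bottom-row=0; cleared 0 line(s) (total 0); column heights now [0 2 2 2 0 0 0], max=2
Drop 2: O rot3 at col 0 lands with bottom-row=2; cleared 0 line(s) (total 0); column heights now [4 4 2 2 0 0 0], max=4
Drop 3: J rot2 at col 3 lands with bottom-row=1; cleared 0 line(s) (total 0); column heights now [4 4 2 3 3 3 0], max=4
Drop 4: O rot2 at col 4 lands with bottom-row=3; cleared 0 line(s) (total 0); column heights now [4 4 2 3 5 5 0], max=5
Test piece I rot3 at col 0 (width 1): heights before test = [4 4 2 3 5 5 0]; fits = False

Answer: no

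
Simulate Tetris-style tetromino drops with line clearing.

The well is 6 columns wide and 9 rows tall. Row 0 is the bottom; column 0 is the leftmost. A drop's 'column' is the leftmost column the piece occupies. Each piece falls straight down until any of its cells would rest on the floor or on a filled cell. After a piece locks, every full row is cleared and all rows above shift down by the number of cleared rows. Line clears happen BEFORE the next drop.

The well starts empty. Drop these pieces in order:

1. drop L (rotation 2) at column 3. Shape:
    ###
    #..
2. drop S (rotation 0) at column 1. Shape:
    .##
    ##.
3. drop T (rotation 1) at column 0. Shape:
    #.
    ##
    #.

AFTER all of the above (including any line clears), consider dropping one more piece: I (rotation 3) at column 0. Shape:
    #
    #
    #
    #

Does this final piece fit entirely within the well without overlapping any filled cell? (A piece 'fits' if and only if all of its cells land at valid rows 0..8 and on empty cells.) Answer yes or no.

Answer: yes

Derivation:
Drop 1: L rot2 at col 3 lands with bottom-row=0; cleared 0 line(s) (total 0); column heights now [0 0 0 2 2 2], max=2
Drop 2: S rot0 at col 1 lands with bottom-row=1; cleared 0 line(s) (total 0); column heights now [0 2 3 3 2 2], max=3
Drop 3: T rot1 at col 0 lands with bottom-row=1; cleared 1 line(s) (total 1); column heights now [3 2 2 2 0 0], max=3
Test piece I rot3 at col 0 (width 1): heights before test = [3 2 2 2 0 0]; fits = True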